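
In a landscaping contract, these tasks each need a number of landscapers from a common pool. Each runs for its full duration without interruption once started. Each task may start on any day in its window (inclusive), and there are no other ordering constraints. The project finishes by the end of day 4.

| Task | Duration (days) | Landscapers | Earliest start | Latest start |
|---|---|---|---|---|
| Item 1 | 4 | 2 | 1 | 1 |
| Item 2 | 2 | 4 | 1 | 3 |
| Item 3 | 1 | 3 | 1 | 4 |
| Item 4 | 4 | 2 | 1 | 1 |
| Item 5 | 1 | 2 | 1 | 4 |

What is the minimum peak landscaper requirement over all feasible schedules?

Early-start (Item 1@1, Item 2@1, Item 3@1, Item 4@1, Item 5@1) gives peak 13: d1:13  d2:8  d3:4  d4:4.
Shift Item 3→3, Item 5→4.
Schedule Item 1@1, Item 2@1, Item 3@3, Item 4@1, Item 5@4: d1:8  d2:8  d3:7  d4:6 — peak 8.
Total landscaper-days = 29 over 4 days ⇒ peak ≥ ⌈29/4⌉ = 8, so 8 is optimal.

8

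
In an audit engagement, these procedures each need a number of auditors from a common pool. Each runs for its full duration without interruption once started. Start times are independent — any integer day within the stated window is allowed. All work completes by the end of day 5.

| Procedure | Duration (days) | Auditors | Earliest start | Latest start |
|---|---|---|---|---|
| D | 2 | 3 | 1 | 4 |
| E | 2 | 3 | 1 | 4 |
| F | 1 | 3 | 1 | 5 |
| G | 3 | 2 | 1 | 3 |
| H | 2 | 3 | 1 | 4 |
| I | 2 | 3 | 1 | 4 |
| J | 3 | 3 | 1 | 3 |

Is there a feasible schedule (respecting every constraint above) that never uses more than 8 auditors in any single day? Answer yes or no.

Total auditor-days = 42; over 5 days the average is 42/5 > 8, so some day must exceed 8.

no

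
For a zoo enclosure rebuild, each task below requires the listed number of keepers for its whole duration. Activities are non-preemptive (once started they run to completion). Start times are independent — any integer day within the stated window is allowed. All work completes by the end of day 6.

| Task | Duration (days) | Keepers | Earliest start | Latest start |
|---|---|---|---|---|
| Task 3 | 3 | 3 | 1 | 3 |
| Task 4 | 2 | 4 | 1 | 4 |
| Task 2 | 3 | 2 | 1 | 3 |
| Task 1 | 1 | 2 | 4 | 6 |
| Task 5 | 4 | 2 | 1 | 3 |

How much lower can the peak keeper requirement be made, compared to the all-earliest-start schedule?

4

Early-start peak: d1:11  d2:11  d3:7  d4:4  d5:0  d6:0 ⇒ 11.
Leveled (Task 3@1, Task 4@1, Task 2@3, Task 1@4, Task 5@3): d1:7  d2:7  d3:7  d4:6  d5:4  d6:2 ⇒ 7.
Reduction 11 − 7 = 4.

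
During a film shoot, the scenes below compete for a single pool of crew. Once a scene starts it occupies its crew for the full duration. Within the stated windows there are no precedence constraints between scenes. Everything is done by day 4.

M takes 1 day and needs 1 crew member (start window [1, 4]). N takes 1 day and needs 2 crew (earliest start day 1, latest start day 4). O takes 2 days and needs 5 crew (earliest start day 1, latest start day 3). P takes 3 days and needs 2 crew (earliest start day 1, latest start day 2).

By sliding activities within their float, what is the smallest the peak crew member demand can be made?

Early-start (M@1, N@1, O@1, P@1) gives peak 10: d1:10  d2:7  d3:2  d4:0.
Shift O→2.
Schedule M@1, N@1, O@2, P@1: d1:5  d2:7  d3:7  d4:0 — peak 7.

7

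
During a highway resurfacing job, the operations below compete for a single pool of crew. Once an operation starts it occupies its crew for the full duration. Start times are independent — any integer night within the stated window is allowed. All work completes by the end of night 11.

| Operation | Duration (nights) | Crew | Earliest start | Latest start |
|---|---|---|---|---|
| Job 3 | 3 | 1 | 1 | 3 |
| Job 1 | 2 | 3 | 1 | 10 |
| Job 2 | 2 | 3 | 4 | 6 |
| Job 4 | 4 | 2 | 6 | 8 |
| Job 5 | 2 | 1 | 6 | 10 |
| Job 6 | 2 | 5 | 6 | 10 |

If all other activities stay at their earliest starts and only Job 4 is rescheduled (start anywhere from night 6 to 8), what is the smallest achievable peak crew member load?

6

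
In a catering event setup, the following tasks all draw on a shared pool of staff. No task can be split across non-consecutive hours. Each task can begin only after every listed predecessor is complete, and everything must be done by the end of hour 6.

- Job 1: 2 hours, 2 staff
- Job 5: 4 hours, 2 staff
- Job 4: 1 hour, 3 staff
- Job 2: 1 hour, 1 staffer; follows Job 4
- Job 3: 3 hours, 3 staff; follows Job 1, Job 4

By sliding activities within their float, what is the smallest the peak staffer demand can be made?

5

Early-start (Job 1@1, Job 5@1, Job 4@1, Job 2@2, Job 3@3) gives peak 7: h1:7  h2:5  h3:5  h4:5  h5:3  h6:0.
Shift Job 4→3, Job 2→5, Job 3→4.
Schedule Job 1@1, Job 5@1, Job 4@3, Job 2@5, Job 3@4: h1:4  h2:4  h3:5  h4:5  h5:4  h6:3 — peak 5.
Total staffer-hours = 25 over 6 hours ⇒ peak ≥ ⌈25/6⌉ = 5, so 5 is optimal.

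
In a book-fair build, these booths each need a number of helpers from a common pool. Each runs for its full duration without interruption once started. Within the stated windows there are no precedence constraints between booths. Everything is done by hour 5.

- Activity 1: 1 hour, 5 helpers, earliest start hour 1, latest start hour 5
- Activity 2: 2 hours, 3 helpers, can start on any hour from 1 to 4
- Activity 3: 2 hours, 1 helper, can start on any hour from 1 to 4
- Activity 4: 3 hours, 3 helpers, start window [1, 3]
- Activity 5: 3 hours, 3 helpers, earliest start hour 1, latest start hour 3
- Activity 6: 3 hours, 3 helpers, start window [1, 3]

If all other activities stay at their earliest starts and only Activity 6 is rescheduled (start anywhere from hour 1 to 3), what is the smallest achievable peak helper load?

Activity 6@1: h1:18  h2:13  h3:9  h4:0  h5:0 → peak 18
Activity 6@2: h1:15  h2:13  h3:9  h4:3  h5:0 → peak 15
Activity 6@3: h1:15  h2:10  h3:9  h4:3  h5:3 → peak 15
Best is Activity 6@2, peak 15.

15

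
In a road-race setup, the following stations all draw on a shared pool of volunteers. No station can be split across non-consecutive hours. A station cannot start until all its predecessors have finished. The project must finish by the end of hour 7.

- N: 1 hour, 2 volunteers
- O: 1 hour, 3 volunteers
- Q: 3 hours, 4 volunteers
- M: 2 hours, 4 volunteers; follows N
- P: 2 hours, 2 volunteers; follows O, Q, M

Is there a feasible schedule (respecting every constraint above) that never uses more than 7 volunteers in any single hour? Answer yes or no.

Schedule N@1, O@2, Q@1, M@4, P@6: h1:6  h2:7  h3:4  h4:4  h5:4  h6:2  h7:2 — peak 7 ≤ 7.

yes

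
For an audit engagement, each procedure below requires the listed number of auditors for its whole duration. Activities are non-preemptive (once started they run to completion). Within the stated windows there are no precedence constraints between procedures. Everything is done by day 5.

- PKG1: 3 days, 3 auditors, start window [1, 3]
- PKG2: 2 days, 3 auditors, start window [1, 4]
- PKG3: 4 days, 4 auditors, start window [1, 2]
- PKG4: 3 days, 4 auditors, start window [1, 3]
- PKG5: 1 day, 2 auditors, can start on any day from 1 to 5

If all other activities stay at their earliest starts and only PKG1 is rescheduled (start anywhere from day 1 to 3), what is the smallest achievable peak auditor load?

13

PKG1@1: d1:16  d2:14  d3:11  d4:4  d5:0 → peak 16
PKG1@2: d1:13  d2:14  d3:11  d4:7  d5:0 → peak 14
PKG1@3: d1:13  d2:11  d3:11  d4:7  d5:3 → peak 13
Best is PKG1@3, peak 13.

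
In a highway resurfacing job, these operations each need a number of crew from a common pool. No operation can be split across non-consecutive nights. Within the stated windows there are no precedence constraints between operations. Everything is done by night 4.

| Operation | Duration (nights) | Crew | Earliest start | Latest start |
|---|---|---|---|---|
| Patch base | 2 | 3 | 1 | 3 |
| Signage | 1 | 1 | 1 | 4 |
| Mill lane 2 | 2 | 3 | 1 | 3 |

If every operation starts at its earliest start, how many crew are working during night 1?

At early start, night 1 has: Patch base, Signage, Mill lane 2.
Demand: 3 + 1 + 3 = 7.

7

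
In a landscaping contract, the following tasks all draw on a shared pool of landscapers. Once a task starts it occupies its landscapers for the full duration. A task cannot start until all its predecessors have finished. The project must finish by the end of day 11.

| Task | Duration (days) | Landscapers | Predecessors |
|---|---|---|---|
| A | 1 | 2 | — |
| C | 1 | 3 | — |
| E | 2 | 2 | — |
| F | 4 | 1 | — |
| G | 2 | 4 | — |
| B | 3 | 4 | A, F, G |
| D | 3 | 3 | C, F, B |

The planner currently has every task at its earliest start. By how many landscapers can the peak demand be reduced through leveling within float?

7

Early-start peak: d1:12  d2:7  d3:1  d4:1  d5:4  d6:4  d7:4  d8:3  d9:3  d10:3  d11:0 ⇒ 12.
Leveled (A@1, C@1, E@2, F@2, G@4, B@6, D@9): d1:5  d2:3  d3:3  d4:5  d5:5  d6:4  d7:4  d8:4  d9:3  d10:3  d11:3 ⇒ 5.
Reduction 12 − 5 = 7.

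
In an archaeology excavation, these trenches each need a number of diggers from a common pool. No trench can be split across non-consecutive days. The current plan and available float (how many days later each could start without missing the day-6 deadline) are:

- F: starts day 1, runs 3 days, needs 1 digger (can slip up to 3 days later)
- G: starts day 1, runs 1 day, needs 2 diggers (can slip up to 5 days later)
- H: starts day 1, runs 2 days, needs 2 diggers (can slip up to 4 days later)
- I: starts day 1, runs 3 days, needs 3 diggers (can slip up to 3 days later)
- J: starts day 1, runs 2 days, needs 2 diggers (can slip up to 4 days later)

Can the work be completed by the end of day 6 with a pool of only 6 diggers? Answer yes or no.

yes

Schedule F@1, G@1, H@5, I@2, J@5: d1:3  d2:4  d3:4  d4:3  d5:4  d6:4 — peak 4 ≤ 6.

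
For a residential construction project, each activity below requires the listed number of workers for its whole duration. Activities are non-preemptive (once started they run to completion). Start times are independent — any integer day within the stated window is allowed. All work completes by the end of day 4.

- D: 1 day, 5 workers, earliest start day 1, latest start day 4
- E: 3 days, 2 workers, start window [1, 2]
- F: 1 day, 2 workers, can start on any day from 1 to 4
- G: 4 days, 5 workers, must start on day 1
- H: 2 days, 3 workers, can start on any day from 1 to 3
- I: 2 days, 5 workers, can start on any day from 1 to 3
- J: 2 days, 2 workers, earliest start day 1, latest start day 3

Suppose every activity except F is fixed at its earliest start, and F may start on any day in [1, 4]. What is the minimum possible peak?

F@1: d1:24  d2:17  d3:7  d4:5 → peak 24
F@2: d1:22  d2:19  d3:7  d4:5 → peak 22
F@3: d1:22  d2:17  d3:9  d4:5 → peak 22
F@4: d1:22  d2:17  d3:7  d4:7 → peak 22
Best is F@2, peak 22.

22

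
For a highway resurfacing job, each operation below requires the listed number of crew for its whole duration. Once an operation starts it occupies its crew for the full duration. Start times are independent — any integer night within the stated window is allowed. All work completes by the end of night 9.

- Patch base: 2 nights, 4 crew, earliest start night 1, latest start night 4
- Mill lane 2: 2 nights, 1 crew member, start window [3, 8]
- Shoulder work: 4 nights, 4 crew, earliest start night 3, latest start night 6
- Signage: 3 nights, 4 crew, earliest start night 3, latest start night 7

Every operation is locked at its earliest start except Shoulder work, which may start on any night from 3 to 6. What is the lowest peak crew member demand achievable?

Shoulder work@3: n1:4  n2:4  n3:9  n4:9  n5:8  n6:4  n7:0  n8:0  n9:0 → peak 9
Shoulder work@4: n1:4  n2:4  n3:5  n4:9  n5:8  n6:4  n7:4  n8:0  n9:0 → peak 9
Shoulder work@5: n1:4  n2:4  n3:5  n4:5  n5:8  n6:4  n7:4  n8:4  n9:0 → peak 8
Shoulder work@6: n1:4  n2:4  n3:5  n4:5  n5:4  n6:4  n7:4  n8:4  n9:4 → peak 5
Best is Shoulder work@6, peak 5.

5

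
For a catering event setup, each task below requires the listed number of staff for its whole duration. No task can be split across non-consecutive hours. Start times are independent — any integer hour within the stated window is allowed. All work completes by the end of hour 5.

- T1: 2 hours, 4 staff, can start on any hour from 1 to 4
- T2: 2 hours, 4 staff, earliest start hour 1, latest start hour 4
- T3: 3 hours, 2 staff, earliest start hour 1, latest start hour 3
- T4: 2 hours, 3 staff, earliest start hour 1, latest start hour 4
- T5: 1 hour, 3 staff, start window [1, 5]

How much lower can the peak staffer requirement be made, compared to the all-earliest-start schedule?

9

Early-start peak: h1:16  h2:13  h3:2  h4:0  h5:0 ⇒ 16.
Leveled (T1@1, T2@3, T3@1, T4@4, T5@5): h1:6  h2:6  h3:6  h4:7  h5:6 ⇒ 7.
Reduction 16 − 7 = 9.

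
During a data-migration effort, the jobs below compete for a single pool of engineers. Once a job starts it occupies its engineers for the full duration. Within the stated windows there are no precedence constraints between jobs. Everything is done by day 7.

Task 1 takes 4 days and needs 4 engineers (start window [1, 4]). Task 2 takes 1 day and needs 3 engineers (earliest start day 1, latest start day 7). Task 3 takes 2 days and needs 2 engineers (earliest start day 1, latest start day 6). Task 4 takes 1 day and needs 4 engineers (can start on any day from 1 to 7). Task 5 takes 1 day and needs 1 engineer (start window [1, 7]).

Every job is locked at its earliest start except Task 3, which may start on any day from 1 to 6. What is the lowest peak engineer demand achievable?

12

Task 3@1: d1:14  d2:6  d3:4  d4:4  d5:0  d6:0  d7:0 → peak 14
Task 3@2: d1:12  d2:6  d3:6  d4:4  d5:0  d6:0  d7:0 → peak 12
Task 3@3: d1:12  d2:4  d3:6  d4:6  d5:0  d6:0  d7:0 → peak 12
Task 3@4: d1:12  d2:4  d3:4  d4:6  d5:2  d6:0  d7:0 → peak 12
Task 3@5: d1:12  d2:4  d3:4  d4:4  d5:2  d6:2  d7:0 → peak 12
Task 3@6: d1:12  d2:4  d3:4  d4:4  d5:0  d6:2  d7:2 → peak 12
Best is Task 3@2, peak 12.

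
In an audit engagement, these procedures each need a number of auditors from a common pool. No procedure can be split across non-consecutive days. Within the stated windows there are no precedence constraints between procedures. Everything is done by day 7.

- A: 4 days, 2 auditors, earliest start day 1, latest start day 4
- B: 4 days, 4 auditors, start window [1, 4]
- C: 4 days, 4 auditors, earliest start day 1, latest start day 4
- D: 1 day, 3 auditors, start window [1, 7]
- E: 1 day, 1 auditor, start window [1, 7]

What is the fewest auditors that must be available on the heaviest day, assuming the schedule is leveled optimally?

Early-start (A@1, B@1, C@1, D@1, E@1) gives peak 14: d1:14  d2:10  d3:10  d4:10  d5:0  d6:0  d7:0.
Shift D→5, E→5.
Schedule A@1, B@1, C@1, D@5, E@5: d1:10  d2:10  d3:10  d4:10  d5:4  d6:0  d7:0 — peak 10.

10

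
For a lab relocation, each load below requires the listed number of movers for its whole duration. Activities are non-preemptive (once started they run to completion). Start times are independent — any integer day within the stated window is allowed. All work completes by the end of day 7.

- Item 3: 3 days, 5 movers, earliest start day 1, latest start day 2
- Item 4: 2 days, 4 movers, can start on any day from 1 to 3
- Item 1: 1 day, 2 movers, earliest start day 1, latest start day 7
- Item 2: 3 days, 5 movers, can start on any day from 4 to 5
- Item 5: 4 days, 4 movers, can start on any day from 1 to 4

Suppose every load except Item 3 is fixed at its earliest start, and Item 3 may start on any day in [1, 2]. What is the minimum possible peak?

14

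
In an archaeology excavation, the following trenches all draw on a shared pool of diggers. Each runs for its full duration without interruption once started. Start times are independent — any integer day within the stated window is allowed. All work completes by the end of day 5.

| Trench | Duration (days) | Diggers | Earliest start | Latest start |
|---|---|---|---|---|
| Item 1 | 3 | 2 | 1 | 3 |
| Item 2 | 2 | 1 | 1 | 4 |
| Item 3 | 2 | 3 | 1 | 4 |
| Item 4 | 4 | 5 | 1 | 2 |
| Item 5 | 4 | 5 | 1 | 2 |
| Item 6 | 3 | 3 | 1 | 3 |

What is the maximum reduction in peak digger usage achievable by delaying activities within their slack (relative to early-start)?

4

Early-start peak: d1:19  d2:19  d3:15  d4:10  d5:0 ⇒ 19.
Leveled (Item 1@1, Item 2@4, Item 3@1, Item 4@1, Item 5@1, Item 6@3): d1:15  d2:15  d3:15  d4:14  d5:4 ⇒ 15.
Reduction 19 − 15 = 4.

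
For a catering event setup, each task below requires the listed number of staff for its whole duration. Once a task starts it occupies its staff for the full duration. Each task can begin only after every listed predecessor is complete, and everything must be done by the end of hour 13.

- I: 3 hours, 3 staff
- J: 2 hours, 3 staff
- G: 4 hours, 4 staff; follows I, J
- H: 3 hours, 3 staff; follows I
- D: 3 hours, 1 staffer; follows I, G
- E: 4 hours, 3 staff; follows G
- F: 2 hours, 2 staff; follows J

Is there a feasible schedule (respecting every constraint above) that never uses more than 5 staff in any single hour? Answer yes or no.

no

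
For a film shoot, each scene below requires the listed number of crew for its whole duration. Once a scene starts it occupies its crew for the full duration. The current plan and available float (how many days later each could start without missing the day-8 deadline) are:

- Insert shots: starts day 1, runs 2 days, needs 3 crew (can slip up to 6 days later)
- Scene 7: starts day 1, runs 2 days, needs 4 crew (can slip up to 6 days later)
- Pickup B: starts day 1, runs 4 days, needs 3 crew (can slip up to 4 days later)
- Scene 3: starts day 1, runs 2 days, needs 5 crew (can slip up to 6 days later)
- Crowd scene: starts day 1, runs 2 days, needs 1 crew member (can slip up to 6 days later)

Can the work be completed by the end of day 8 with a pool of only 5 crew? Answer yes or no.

no

The minimum achievable peak is 6; 5 < 6, so no feasible schedule stays within the cap.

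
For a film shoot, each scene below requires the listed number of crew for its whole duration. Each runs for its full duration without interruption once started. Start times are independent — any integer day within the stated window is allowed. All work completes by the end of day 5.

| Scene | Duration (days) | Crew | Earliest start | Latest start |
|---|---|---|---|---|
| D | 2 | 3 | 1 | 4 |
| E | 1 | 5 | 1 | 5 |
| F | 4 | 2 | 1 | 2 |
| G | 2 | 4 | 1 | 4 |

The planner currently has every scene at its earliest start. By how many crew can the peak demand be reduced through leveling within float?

Early-start peak: d1:14  d2:9  d3:2  d4:2  d5:0 ⇒ 14.
Leveled (D@1, E@5, F@1, G@3): d1:5  d2:5  d3:6  d4:6  d5:5 ⇒ 6.
Reduction 14 − 6 = 8.

8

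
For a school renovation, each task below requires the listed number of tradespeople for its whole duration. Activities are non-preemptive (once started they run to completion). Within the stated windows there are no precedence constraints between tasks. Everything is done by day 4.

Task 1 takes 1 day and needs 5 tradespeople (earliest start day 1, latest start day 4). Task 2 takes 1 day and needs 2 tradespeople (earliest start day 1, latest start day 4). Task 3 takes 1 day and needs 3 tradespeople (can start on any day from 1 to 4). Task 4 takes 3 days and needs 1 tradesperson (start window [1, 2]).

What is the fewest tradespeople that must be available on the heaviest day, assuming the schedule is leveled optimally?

5

Early-start (Task 1@1, Task 2@1, Task 3@1, Task 4@1) gives peak 11: d1:11  d2:1  d3:1  d4:0.
Shift Task 2→2, Task 3→3, Task 4→2.
Schedule Task 1@1, Task 2@2, Task 3@3, Task 4@2: d1:5  d2:3  d3:4  d4:1 — peak 5.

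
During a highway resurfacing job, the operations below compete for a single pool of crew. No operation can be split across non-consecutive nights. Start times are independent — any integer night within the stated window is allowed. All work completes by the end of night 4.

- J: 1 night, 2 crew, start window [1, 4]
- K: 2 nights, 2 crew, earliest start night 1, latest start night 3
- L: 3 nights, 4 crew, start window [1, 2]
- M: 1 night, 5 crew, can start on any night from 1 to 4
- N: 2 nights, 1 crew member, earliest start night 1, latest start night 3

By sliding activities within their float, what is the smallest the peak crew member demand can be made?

7

Early-start (J@1, K@1, L@1, M@1, N@1) gives peak 14: n1:14  n2:7  n3:4  n4:0.
Shift K→2, M→4.
Schedule J@1, K@2, L@1, M@4, N@1: n1:7  n2:7  n3:6  n4:5 — peak 7.
Total crew member-nights = 25 over 4 nights ⇒ peak ≥ ⌈25/4⌉ = 7, so 7 is optimal.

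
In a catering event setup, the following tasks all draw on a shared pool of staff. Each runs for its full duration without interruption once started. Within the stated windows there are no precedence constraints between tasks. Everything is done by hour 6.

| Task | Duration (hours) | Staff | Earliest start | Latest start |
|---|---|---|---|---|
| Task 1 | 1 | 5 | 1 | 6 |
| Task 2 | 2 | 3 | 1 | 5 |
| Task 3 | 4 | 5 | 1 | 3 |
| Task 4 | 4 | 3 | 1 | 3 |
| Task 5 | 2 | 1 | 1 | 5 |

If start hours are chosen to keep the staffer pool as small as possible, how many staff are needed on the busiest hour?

9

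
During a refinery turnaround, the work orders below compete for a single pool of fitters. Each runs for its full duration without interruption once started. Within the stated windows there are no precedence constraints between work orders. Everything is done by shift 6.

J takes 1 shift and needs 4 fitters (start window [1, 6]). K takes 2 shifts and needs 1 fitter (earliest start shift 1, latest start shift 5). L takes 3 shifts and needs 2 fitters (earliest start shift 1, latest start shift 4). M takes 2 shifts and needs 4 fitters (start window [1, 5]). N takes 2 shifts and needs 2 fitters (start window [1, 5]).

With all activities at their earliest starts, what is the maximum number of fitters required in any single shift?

13

Early-start schedule: J@1, K@1, L@1, M@1, N@1.
Load per shift: shift 1: 13, shift 2: 9, shift 3: 2, shift 4: 0, shift 5: 0, shift 6: 0.
Peak is 13.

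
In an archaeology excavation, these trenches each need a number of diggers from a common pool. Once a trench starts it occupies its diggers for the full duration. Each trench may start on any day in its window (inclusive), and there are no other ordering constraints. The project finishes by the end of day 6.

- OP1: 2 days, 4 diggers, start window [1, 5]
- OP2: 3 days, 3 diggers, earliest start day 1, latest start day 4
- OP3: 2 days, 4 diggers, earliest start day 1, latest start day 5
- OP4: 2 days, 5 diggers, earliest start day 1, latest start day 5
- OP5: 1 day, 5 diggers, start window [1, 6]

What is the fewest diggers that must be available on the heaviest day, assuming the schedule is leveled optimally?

8

Early-start (OP1@1, OP2@1, OP3@1, OP4@1, OP5@1) gives peak 21: d1:21  d2:16  d3:3  d4:0  d5:0  d6:0.
Shift OP2→3, OP4→3, OP5→5.
Schedule OP1@1, OP2@3, OP3@1, OP4@3, OP5@5: d1:8  d2:8  d3:8  d4:8  d5:8  d6:0 — peak 8.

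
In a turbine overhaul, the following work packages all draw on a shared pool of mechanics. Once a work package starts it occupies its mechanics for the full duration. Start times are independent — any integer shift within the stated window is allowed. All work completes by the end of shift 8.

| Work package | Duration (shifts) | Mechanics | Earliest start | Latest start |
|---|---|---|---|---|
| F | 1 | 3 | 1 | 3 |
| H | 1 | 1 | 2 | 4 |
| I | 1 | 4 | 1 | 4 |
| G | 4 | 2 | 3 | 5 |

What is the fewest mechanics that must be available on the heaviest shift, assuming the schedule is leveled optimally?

Early-start (F@1, H@2, I@1, G@3) gives peak 7: s1:7  s2:1  s3:2  s4:2  s5:2  s6:2  s7:0  s8:0.
Shift I→3, G→4.
Schedule F@1, H@2, I@3, G@4: s1:3  s2:1  s3:4  s4:2  s5:2  s6:2  s7:2  s8:0 — peak 4.

4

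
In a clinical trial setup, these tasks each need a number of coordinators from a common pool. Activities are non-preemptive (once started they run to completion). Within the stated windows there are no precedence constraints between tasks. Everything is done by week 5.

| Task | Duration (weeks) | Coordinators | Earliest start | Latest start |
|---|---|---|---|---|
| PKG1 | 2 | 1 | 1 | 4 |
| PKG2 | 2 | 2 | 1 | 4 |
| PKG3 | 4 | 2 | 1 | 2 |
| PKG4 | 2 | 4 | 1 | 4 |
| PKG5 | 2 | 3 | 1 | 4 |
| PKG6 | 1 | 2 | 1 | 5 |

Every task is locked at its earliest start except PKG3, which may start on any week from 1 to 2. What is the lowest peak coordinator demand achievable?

PKG3@1: w1:14  w2:12  w3:2  w4:2  w5:0 → peak 14
PKG3@2: w1:12  w2:12  w3:2  w4:2  w5:2 → peak 12
Best is PKG3@2, peak 12.

12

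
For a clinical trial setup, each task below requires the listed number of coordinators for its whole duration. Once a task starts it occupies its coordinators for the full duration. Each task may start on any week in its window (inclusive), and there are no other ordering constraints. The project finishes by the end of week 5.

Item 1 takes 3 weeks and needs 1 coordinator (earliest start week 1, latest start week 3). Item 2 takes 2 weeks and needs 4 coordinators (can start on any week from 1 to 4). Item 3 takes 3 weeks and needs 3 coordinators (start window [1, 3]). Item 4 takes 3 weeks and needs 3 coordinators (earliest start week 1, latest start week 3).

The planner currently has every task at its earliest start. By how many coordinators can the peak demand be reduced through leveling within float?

4

Early-start peak: w1:11  w2:11  w3:7  w4:0  w5:0 ⇒ 11.
Leveled (Item 1@1, Item 2@1, Item 3@3, Item 4@3): w1:5  w2:5  w3:7  w4:6  w5:6 ⇒ 7.
Reduction 11 − 7 = 4.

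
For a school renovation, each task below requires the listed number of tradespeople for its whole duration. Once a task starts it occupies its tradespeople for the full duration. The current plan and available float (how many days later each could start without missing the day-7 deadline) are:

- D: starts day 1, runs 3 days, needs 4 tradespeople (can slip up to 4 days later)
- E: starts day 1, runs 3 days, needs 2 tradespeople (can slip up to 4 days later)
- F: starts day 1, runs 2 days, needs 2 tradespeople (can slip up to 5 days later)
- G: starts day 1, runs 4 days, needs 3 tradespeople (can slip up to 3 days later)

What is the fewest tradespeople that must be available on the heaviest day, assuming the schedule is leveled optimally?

6

Early-start (D@1, E@1, F@1, G@1) gives peak 11: d1:11  d2:11  d3:9  d4:3  d5:0  d6:0  d7:0.
Shift F→4, G→4.
Schedule D@1, E@1, F@4, G@4: d1:6  d2:6  d3:6  d4:5  d5:5  d6:3  d7:3 — peak 6.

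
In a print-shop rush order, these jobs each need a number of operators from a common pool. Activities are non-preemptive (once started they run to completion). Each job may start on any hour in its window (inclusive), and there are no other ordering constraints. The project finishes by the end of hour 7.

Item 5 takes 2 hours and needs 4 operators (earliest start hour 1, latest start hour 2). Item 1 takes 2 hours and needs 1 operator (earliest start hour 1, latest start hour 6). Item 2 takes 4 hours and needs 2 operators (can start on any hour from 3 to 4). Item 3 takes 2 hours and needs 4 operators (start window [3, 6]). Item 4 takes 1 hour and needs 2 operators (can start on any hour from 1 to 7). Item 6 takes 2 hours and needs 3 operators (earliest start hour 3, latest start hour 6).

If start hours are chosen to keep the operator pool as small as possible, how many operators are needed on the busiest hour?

Early-start (Item 5@1, Item 1@1, Item 2@3, Item 3@3, Item 4@1, Item 6@3) gives peak 9: h1:7  h2:5  h3:9  h4:9  h5:2  h6:2  h7:0.
Shift Item 4→5, Item 6→6.
Schedule Item 5@1, Item 1@1, Item 2@3, Item 3@3, Item 4@5, Item 6@6: h1:5  h2:5  h3:6  h4:6  h5:4  h6:5  h7:3 — peak 6.

6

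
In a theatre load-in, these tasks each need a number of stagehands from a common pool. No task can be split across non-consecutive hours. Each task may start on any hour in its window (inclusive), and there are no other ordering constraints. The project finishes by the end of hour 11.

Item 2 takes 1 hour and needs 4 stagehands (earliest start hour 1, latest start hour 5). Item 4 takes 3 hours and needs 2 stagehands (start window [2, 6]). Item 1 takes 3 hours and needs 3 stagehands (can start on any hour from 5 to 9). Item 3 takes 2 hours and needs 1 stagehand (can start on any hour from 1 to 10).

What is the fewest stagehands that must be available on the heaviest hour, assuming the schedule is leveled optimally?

Early-start (Item 2@1, Item 4@2, Item 1@5, Item 3@1) gives peak 5: h1:5  h2:3  h3:2  h4:2  h5:3  h6:3  h7:3  h8:0  h9:0  h10:0  h11:0.
Shift Item 3→2.
Schedule Item 2@1, Item 4@2, Item 1@5, Item 3@2: h1:4  h2:3  h3:3  h4:2  h5:3  h6:3  h7:3  h8:0  h9:0  h10:0  h11:0 — peak 4.

4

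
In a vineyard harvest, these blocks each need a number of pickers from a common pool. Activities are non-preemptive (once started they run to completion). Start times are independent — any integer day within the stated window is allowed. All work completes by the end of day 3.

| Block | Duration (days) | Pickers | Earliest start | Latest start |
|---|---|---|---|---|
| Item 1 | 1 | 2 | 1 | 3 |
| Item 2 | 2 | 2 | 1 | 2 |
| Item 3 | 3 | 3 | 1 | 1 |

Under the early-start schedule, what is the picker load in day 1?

7

At early start, day 1 has: Item 1, Item 2, Item 3.
Demand: 2 + 2 + 3 = 7.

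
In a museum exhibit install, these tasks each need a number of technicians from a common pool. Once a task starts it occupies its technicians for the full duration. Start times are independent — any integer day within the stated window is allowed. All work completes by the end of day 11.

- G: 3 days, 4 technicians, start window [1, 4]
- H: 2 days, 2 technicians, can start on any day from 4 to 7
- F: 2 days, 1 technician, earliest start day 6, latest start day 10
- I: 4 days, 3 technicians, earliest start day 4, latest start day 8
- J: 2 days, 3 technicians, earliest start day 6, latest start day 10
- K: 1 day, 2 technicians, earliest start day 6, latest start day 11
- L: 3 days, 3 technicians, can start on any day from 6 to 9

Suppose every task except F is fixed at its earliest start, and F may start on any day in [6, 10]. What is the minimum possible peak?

F@6: d1:4  d2:4  d3:4  d4:5  d5:5  d6:12  d7:10  d8:3  d9:0  d10:0  d11:0 → peak 12
F@7: d1:4  d2:4  d3:4  d4:5  d5:5  d6:11  d7:10  d8:4  d9:0  d10:0  d11:0 → peak 11
F@8: d1:4  d2:4  d3:4  d4:5  d5:5  d6:11  d7:9  d8:4  d9:1  d10:0  d11:0 → peak 11
F@9: d1:4  d2:4  d3:4  d4:5  d5:5  d6:11  d7:9  d8:3  d9:1  d10:1  d11:0 → peak 11
F@10: d1:4  d2:4  d3:4  d4:5  d5:5  d6:11  d7:9  d8:3  d9:0  d10:1  d11:1 → peak 11
Best is F@7, peak 11.

11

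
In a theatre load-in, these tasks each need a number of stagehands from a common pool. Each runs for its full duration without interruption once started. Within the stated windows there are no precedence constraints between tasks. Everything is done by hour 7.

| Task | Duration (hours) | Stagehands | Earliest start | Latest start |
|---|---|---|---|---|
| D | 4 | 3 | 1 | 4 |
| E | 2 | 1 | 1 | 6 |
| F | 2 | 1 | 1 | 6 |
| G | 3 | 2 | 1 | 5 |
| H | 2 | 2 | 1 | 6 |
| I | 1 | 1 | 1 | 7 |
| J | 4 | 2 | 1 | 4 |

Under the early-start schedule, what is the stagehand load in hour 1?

12

At early start, hour 1 has: D, E, F, G, H, I, J.
Demand: 3 + 1 + 1 + 2 + 2 + 1 + 2 = 12.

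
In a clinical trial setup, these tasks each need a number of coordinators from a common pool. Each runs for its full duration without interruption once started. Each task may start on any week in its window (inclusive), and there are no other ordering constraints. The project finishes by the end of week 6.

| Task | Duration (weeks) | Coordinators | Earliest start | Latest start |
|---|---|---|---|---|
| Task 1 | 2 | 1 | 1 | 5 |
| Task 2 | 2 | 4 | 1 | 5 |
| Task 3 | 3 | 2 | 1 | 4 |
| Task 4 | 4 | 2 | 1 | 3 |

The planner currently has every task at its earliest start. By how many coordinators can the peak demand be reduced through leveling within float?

Early-start peak: w1:9  w2:9  w3:4  w4:2  w5:0  w6:0 ⇒ 9.
Leveled (Task 1@1, Task 2@1, Task 3@3, Task 4@3): w1:5  w2:5  w3:4  w4:4  w5:4  w6:2 ⇒ 5.
Reduction 9 − 5 = 4.

4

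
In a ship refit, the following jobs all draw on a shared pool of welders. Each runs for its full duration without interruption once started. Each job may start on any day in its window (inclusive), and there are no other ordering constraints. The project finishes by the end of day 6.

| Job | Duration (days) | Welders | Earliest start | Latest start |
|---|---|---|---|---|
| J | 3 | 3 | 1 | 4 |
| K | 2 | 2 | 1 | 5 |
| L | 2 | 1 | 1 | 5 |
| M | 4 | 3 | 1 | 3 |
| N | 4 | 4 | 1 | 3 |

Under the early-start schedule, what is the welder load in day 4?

At early start, day 4 has: M, N.
Demand: 3 + 4 = 7.

7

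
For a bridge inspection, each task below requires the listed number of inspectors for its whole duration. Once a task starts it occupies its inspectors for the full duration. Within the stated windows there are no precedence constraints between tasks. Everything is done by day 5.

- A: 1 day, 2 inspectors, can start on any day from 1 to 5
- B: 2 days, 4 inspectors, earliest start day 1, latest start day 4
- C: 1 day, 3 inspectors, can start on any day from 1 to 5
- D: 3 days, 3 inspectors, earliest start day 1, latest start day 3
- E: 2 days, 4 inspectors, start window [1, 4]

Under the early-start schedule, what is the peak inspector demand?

16

Early-start schedule: A@1, B@1, C@1, D@1, E@1.
Load per day: day 1: 16, day 2: 11, day 3: 3, day 4: 0, day 5: 0.
Peak is 16.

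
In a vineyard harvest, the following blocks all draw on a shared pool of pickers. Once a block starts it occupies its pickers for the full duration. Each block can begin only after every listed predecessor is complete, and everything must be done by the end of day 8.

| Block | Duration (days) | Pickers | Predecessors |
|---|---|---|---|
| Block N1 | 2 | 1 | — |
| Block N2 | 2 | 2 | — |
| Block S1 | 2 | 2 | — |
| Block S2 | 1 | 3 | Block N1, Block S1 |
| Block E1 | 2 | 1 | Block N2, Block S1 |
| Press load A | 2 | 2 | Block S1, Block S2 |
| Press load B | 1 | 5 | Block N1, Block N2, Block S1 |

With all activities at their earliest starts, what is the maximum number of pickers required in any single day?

9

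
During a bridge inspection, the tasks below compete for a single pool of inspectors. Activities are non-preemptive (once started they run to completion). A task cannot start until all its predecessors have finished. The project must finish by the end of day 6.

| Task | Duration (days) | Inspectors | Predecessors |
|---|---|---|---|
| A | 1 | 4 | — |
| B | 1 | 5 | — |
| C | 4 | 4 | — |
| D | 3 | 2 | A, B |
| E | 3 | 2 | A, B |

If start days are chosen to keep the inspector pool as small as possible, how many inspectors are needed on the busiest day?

8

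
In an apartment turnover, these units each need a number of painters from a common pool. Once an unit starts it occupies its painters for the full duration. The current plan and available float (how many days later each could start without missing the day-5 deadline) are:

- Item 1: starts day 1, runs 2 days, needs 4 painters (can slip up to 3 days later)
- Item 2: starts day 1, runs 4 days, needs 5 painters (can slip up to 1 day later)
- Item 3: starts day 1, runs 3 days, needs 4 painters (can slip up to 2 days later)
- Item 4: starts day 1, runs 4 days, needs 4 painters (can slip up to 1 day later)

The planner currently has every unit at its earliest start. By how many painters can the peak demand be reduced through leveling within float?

4

Early-start peak: d1:17  d2:17  d3:13  d4:9  d5:0 ⇒ 17.
Leveled (Item 1@1, Item 2@1, Item 3@3, Item 4@1): d1:13  d2:13  d3:13  d4:13  d5:4 ⇒ 13.
Reduction 17 − 13 = 4.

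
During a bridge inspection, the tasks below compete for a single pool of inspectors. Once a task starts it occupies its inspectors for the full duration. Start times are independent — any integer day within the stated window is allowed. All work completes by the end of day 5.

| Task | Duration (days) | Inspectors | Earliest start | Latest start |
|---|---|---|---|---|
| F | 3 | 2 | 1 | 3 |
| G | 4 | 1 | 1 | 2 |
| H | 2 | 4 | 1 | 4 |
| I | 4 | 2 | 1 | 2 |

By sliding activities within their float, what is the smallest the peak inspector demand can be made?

7

Early-start (F@1, G@1, H@1, I@1) gives peak 9: d1:9  d2:9  d3:5  d4:3  d5:0.
Shift H→4.
Schedule F@1, G@1, H@4, I@1: d1:5  d2:5  d3:5  d4:7  d5:4 — peak 7.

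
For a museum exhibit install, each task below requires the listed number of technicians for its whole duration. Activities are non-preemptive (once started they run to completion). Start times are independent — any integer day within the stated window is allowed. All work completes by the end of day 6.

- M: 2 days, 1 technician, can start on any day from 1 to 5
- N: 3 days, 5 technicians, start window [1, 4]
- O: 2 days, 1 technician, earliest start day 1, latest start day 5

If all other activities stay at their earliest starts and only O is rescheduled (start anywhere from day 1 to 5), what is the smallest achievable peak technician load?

6

O@1: d1:7  d2:7  d3:5  d4:0  d5:0  d6:0 → peak 7
O@2: d1:6  d2:7  d3:6  d4:0  d5:0  d6:0 → peak 7
O@3: d1:6  d2:6  d3:6  d4:1  d5:0  d6:0 → peak 6
O@4: d1:6  d2:6  d3:5  d4:1  d5:1  d6:0 → peak 6
O@5: d1:6  d2:6  d3:5  d4:0  d5:1  d6:1 → peak 6
Best is O@3, peak 6.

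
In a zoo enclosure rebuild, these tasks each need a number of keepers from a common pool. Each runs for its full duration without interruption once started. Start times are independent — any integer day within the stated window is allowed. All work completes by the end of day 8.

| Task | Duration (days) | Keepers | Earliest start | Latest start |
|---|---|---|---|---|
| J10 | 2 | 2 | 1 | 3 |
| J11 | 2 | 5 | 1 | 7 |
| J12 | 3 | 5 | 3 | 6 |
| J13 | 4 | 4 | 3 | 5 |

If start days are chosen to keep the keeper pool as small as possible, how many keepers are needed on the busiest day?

9

Schedule J10@1, J11@1, J12@3, J13@3: d1:7  d2:7  d3:9  d4:9  d5:9  d6:4  d7:0  d8:0 — peak 9.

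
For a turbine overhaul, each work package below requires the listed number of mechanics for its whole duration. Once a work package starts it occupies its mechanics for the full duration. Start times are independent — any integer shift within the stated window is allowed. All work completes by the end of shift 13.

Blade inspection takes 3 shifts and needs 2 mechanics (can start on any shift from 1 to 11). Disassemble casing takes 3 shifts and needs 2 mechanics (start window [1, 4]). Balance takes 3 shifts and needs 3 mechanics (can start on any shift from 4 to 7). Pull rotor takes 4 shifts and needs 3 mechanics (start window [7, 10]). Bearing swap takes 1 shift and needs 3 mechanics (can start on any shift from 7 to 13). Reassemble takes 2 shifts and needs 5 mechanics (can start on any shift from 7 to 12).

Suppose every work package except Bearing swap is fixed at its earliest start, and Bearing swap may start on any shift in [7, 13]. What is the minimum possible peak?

Bearing swap@7: s1:4  s2:4  s3:4  s4:3  s5:3  s6:3  s7:11  s8:8  s9:3  s10:3  s11:0  s12:0  s13:0 → peak 11
Bearing swap@8: s1:4  s2:4  s3:4  s4:3  s5:3  s6:3  s7:8  s8:11  s9:3  s10:3  s11:0  s12:0  s13:0 → peak 11
Bearing swap@9: s1:4  s2:4  s3:4  s4:3  s5:3  s6:3  s7:8  s8:8  s9:6  s10:3  s11:0  s12:0  s13:0 → peak 8
Bearing swap@10: s1:4  s2:4  s3:4  s4:3  s5:3  s6:3  s7:8  s8:8  s9:3  s10:6  s11:0  s12:0  s13:0 → peak 8
Bearing swap@11: s1:4  s2:4  s3:4  s4:3  s5:3  s6:3  s7:8  s8:8  s9:3  s10:3  s11:3  s12:0  s13:0 → peak 8
Bearing swap@12: s1:4  s2:4  s3:4  s4:3  s5:3  s6:3  s7:8  s8:8  s9:3  s10:3  s11:0  s12:3  s13:0 → peak 8
Bearing swap@13: s1:4  s2:4  s3:4  s4:3  s5:3  s6:3  s7:8  s8:8  s9:3  s10:3  s11:0  s12:0  s13:3 → peak 8
Best is Bearing swap@9, peak 8.

8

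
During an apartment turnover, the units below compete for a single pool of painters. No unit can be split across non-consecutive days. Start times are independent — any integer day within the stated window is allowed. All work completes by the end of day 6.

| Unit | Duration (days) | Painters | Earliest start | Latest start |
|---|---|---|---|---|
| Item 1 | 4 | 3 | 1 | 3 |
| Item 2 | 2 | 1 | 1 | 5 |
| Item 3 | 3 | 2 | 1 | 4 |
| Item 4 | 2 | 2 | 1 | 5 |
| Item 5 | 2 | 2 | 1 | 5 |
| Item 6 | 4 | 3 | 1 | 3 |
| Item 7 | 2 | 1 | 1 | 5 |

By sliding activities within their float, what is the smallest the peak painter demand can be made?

Early-start (Item 1@1, Item 2@1, Item 3@1, Item 4@1, Item 5@1, Item 6@1, Item 7@1) gives peak 14: d1:14  d2:14  d3:8  d4:6  d5:0  d6:0.
Shift Item 5→4, Item 6→3, Item 7→5.
Schedule Item 1@1, Item 2@1, Item 3@1, Item 4@1, Item 5@4, Item 6@3, Item 7@5: d1:8  d2:8  d3:8  d4:8  d5:6  d6:4 — peak 8.

8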